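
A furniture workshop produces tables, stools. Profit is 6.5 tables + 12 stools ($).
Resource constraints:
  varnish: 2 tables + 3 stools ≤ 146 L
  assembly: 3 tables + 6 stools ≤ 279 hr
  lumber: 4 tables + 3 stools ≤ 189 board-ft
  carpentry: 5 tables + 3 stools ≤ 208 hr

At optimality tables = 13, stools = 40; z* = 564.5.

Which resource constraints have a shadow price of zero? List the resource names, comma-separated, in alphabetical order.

varnish: 146/146 (binding)
assembly: 279/279 (binding)
lumber: 172/189 (slack 17)
carpentry: 185/208 (slack 23)
By complementary slackness, a constraint with positive slack has shadow price 0 → carpentry, lumber.

carpentry, lumber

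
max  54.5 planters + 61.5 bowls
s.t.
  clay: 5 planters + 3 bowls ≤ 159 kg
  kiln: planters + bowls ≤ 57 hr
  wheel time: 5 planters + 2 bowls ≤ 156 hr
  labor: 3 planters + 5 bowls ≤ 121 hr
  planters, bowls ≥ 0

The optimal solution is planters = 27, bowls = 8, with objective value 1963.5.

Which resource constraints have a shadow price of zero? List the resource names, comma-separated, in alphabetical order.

kiln, wheel time

clay: 159/159 (binding)
kiln: 35/57 (slack 22)
wheel time: 151/156 (slack 5)
labor: 121/121 (binding)
By complementary slackness, a constraint with positive slack has shadow price 0 → kiln, wheel time.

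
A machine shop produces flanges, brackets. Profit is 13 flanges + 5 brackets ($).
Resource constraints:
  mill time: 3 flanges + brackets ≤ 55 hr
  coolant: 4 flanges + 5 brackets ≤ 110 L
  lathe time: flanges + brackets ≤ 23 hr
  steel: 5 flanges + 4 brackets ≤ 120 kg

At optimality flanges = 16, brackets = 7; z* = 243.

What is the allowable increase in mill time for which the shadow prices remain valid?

Binding constraints: mill time, lathe time. The basis is B = [[3,1],[1,1]] with det 2.
Per unit increase in mill time, x* moves by d = (0.5, -0.5).
The basis stays optimal until brackets reaches 0; allowable increase = 14 hr.

14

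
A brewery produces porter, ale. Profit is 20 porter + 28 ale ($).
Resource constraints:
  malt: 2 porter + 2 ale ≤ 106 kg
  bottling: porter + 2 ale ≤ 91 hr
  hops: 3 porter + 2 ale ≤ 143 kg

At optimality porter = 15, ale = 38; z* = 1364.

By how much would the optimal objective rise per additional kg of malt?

Check each constraint at x*: malt 106/106 (tight); bottling 91/91 (tight); hops 121/143 (slack 22).
Slack constraints have shadow price 0 (complementary slackness).
From A_Bᵀ y = c: 2·y_malt + 1·y_bottling = 20; 2·y_malt + 2·y_bottling = 28.
This yields shadow prices y_malt = 6, y_bottling = 8.
Shadow price of malt = 6.

6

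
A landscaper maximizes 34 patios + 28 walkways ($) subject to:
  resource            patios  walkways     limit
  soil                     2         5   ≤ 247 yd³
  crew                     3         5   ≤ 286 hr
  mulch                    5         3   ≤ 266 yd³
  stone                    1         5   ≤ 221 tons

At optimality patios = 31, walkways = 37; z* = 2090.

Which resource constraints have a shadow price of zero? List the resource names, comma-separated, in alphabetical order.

soil: 247/247 (binding)
crew: 278/286 (slack 8)
mulch: 266/266 (binding)
stone: 216/221 (slack 5)
By complementary slackness, a constraint with positive slack has shadow price 0 → crew, stone.

crew, stone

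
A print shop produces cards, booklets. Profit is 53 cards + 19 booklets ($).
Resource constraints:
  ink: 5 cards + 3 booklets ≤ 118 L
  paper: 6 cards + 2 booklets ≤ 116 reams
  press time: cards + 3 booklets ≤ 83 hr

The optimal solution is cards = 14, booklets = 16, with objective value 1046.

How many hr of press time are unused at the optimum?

21

press time used = 1·14 + 3·16 = 62; slack = 83 − 62 = 21.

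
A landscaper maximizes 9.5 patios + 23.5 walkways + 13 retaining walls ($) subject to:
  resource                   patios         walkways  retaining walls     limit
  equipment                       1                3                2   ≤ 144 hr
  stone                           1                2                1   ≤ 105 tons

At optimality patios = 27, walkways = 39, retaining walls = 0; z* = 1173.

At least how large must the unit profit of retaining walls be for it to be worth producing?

14

Both equipment and stone are binding at x*.
The binding rows give the dual system: 1·y_equipment + 1·y_stone = 9.5 and 3·y_equipment + 2·y_stone = 23.5.
This yields shadow prices y_equipment = 4.5, y_stone = 5.
retaining walls enters the basis when its profit ≥ yᵀa₃ = 4.5·2 + 5·1 = 14.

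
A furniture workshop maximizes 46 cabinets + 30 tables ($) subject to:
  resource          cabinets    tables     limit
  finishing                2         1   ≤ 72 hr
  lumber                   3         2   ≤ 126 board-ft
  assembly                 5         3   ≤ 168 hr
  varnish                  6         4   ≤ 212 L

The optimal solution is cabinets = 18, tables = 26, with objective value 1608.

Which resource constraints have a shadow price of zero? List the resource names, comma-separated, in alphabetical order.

finishing: 62/72 (slack 10)
lumber: 106/126 (slack 20)
assembly: 168/168 (binding)
varnish: 212/212 (binding)
By complementary slackness, a constraint with positive slack has shadow price 0 → finishing, lumber.

finishing, lumber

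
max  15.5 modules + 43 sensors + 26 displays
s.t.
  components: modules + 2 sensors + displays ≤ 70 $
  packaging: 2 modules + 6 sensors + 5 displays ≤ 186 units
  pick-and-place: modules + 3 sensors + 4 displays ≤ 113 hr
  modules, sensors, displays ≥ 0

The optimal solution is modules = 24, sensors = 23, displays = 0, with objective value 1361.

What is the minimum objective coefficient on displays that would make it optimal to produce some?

33.5

Binding: components and packaging. Non-binding: pick-and-place (20 unused).
By complementary slackness, y = 0 for the non-binding constraint.
Dual feasibility on the basic columns requires 1·y_components + 2·y_packaging = 15.5, 2·y_components + 6·y_packaging = 43.
→ y_components = 3.5 and y_packaging = 6.
displays enters the basis when its profit ≥ yᵀa₃ = 3.5·1 + 6·5 = 33.5.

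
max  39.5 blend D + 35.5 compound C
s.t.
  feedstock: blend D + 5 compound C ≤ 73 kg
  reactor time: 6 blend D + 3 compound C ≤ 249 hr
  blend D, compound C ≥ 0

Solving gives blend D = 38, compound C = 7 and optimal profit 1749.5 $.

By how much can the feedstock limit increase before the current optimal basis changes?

342

Binding constraints: feedstock, reactor time. The basis is B = [[1,5],[6,3]] with det -27.
Per unit increase in feedstock, x* moves by d = (-0.1111, 0.2222).
The basis stays optimal until blend D reaches 0; allowable increase = 342 kg.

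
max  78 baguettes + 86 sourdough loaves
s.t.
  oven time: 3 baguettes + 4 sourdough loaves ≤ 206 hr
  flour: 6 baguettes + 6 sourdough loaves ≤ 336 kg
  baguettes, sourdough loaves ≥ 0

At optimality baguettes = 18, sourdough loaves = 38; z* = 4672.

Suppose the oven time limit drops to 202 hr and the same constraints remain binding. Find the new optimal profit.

4640

Both oven time and flour are binding at x*.
From A_Bᵀ y = c: 3·y_oven time + 6·y_flour = 78; 4·y_oven time + 6·y_flour = 86.
This yields shadow prices y_oven time = 8, y_flour = 9.
Δz = y_oven time·Δb = 8 × (-4) = -32, so new z* = 4672 − 32 = 4640.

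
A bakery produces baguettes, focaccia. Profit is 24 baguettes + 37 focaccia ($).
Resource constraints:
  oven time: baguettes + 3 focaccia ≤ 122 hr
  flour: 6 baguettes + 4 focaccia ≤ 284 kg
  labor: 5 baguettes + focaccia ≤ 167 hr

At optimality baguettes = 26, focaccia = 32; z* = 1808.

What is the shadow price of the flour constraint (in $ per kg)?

2.5

At the optimum: oven time uses 122 of 122 (binding); flour uses 284 of 284 (binding); labor uses 162 of 167 (slack = 5).
Slack constraints have shadow price 0 (complementary slackness).
The binding rows give the dual system: 1·y_oven time + 6·y_flour = 24 and 3·y_oven time + 4·y_flour = 37.
This yields shadow prices y_oven time = 9, y_flour = 2.5.
Shadow price of flour = 2.5.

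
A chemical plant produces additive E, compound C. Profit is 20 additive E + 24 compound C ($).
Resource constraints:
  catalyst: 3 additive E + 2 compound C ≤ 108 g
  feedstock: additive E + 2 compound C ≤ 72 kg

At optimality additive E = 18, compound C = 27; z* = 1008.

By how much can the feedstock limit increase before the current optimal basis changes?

Binding constraints: catalyst, feedstock. The basis is B = [[3,2],[1,2]] with det 4.
Per unit increase in feedstock, x* moves by d = (-0.5, 0.75).
The basis stays optimal until additive E reaches 0; allowable increase = 36 kg.

36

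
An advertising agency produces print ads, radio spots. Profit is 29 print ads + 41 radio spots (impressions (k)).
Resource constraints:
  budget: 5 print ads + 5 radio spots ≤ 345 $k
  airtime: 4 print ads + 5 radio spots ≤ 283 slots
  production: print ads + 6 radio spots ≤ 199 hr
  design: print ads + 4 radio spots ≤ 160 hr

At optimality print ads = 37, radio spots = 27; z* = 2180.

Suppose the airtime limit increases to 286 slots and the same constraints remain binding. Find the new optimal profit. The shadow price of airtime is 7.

2201

Δb = 3, so new z* = 2180 + (7)·(3) = 2180 + 21 = 2201.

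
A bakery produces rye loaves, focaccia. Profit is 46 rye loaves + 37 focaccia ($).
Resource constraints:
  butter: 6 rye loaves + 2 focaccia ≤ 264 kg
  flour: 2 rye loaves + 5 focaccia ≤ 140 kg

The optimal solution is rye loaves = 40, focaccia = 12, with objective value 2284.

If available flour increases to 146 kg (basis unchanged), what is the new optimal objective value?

2314

Both butter and flour are binding at x*.
Dual feasibility on the basic columns requires 6·y_butter + 2·y_flour = 46, 2·y_butter + 5·y_flour = 37.
This yields shadow prices y_butter = 6, y_flour = 5.
Δz = y_flour·Δb = 5 × (6) = 30, so new z* = 2284 + 30 = 2314.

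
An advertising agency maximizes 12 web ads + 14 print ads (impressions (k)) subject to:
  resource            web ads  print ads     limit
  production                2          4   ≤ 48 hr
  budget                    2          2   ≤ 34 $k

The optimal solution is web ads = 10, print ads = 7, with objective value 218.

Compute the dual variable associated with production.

Both production and budget are binding at x*.
The binding rows give the dual system: 2·y_production + 2·y_budget = 12 and 4·y_production + 2·y_budget = 14.
Solving: y_production = 1, y_budget = 5.
Shadow price of production = 1.

1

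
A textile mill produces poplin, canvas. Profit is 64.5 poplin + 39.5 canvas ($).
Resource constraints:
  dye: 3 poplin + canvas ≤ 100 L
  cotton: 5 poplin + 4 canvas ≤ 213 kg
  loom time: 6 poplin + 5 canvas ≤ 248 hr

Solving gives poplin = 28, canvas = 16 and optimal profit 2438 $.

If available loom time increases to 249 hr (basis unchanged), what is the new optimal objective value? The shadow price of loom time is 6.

2444

Δb = 1, so new z* = 2438 + (6)·(1) = 2438 + 6 = 2444.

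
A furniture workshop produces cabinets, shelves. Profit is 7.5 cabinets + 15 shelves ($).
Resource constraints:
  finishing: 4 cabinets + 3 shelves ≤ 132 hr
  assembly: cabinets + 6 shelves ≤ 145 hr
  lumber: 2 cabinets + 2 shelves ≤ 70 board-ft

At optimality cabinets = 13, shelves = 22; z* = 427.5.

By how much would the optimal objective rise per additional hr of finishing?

At the optimum: finishing uses 118 of 132 (slack = 14); assembly uses 145 of 145 (binding); lumber uses 70 of 70 (binding).
By complementary slackness, y = 0 for the non-binding constraint.
Dual feasibility on the basic columns requires 1·y_assembly + 2·y_lumber = 7.5, 6·y_assembly + 2·y_lumber = 15.
Solving: y_assembly = 1.5, y_lumber = 3.
Shadow price of finishing = 0.

0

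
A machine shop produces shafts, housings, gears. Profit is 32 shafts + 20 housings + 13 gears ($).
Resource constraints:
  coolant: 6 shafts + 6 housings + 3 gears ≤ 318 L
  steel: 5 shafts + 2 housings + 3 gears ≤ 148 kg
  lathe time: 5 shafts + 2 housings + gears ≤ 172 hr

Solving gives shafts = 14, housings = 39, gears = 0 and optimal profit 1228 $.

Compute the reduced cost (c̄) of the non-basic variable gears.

At the optimum: coolant uses 318 of 318 (binding); steel uses 148 of 148 (binding); lathe time uses 148 of 172 (slack = 24).
Since lathe time is not tight, its dual is 0.
From A_Bᵀ y = c: 6·y_coolant + 5·y_steel = 32; 6·y_coolant + 2·y_steel = 20.
→ y_coolant = 2 and y_steel = 4.
Reduced cost of gears: c₃ − yᵀa₃ = 13 − (2·3 + 4·3) = 13 − 18 = -5.

-5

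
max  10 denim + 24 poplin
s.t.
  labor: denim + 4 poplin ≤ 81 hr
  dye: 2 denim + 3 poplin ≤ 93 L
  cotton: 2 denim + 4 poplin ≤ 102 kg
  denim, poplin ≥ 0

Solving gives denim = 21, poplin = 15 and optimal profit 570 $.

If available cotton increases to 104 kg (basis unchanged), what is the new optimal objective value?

578

At the optimum: labor uses 81 of 81 (binding); dye uses 87 of 93 (slack = 6); cotton uses 102 of 102 (binding).
Slack constraints have shadow price 0 (complementary slackness).
The binding rows give the dual system: 1·y_labor + 2·y_cotton = 10 and 4·y_labor + 4·y_cotton = 24.
This yields shadow prices y_labor = 2, y_cotton = 4.
Δz = y_cotton·Δb = 4 × (2) = 8, so new z* = 570 + 8 = 578.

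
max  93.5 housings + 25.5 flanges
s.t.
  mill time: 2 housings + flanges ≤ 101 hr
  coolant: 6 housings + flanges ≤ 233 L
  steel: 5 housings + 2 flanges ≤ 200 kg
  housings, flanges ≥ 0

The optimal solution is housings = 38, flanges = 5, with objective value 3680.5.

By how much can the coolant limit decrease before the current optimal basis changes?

Binding constraints: coolant, steel. The basis is B = [[6,1],[5,2]] with det 7.
Per unit decrease in coolant, x* moves by d = (-0.2857, 0.7143).
The basis stays optimal until housings reaches 0; allowable decrease = 133 L.

133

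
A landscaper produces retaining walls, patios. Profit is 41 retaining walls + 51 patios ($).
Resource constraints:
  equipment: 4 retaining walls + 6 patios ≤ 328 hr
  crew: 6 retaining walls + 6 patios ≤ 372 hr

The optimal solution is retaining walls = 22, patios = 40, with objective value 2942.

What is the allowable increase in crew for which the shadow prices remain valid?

Binding constraints: equipment, crew. The basis is B = [[4,6],[6,6]] with det -12.
Per unit increase in crew, x* moves by d = (0.5, -0.3333).
The basis stays optimal until patios reaches 0; allowable increase = 120 hr.

120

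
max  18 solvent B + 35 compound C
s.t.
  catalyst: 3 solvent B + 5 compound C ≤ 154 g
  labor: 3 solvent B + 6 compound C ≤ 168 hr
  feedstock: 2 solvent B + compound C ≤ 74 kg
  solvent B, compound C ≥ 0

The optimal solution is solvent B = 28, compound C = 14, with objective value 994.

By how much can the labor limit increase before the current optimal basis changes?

Binding constraints: catalyst, labor. The basis is B = [[3,5],[3,6]] with det 3.
Per unit increase in labor, x* moves by d = (-1.6667, 1).
The basis stays optimal until solvent B reaches 0; allowable increase = 16.8 hr.

16.8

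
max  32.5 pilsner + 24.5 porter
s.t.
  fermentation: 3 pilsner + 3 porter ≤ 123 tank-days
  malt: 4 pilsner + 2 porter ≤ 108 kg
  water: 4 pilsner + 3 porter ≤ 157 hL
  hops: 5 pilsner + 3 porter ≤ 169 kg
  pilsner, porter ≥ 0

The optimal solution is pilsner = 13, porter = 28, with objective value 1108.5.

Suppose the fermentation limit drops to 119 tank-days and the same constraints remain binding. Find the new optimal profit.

At the optimum: fermentation uses 123 of 123 (binding); malt uses 108 of 108 (binding); water uses 136 of 157 (slack = 21); hops uses 149 of 169 (slack = 20).
Since water, hops are not tight, their duals are 0.
The binding rows give the dual system: 3·y_fermentation + 4·y_malt = 32.5 and 3·y_fermentation + 2·y_malt = 24.5.
→ y_fermentation = 5.5 and y_malt = 4.
Δz = y_fermentation·Δb = 5.5 × (-4) = -22, so new z* = 1108.5 − 22 = 1086.5.

1086.5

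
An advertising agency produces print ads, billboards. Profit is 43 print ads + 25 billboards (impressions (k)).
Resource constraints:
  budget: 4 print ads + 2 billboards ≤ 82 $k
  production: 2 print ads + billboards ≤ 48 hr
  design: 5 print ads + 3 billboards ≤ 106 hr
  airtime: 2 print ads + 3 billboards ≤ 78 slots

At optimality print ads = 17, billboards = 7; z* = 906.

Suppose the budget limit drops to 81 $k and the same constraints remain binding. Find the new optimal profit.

904

At the optimum: budget uses 82 of 82 (binding); production uses 41 of 48 (slack = 7); design uses 106 of 106 (binding); airtime uses 55 of 78 (slack = 23).
By complementary slackness, y = 0 for the non-binding constraints.
From A_Bᵀ y = c: 4·y_budget + 5·y_design = 43; 2·y_budget + 3·y_design = 25.
Solving: y_budget = 2, y_design = 7.
Δz = y_budget·Δb = 2 × (-1) = -2, so new z* = 906 − 2 = 904.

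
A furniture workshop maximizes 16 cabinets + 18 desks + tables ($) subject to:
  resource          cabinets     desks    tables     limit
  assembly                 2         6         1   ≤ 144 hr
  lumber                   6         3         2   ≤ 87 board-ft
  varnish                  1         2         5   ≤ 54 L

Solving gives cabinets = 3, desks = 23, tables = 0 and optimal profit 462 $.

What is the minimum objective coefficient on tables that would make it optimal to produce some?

6

At the optimum: assembly uses 144 of 144 (binding); lumber uses 87 of 87 (binding); varnish uses 49 of 54 (slack = 5).
Since varnish is not tight, its dual is 0.
From A_Bᵀ y = c: 2·y_assembly + 6·y_lumber = 16; 6·y_assembly + 3·y_lumber = 18.
→ y_assembly = 2 and y_lumber = 2.
tables enters the basis when its profit ≥ yᵀa₃ = 2·1 + 2·2 = 6.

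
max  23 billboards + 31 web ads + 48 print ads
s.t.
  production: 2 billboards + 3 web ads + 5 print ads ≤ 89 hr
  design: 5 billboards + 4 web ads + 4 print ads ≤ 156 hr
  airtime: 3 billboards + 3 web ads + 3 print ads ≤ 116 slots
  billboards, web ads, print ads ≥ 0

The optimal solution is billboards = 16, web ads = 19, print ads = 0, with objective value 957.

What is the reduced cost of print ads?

-1

Check each constraint at x*: production 89/89 (tight); design 156/156 (tight); airtime 105/116 (slack 11).
Slack constraints have shadow price 0 (complementary slackness).
The binding rows give the dual system: 2·y_production + 5·y_design = 23 and 3·y_production + 4·y_design = 31.
This yields shadow prices y_production = 9, y_design = 1.
Reduced cost of print ads: c₃ − yᵀa₃ = 48 − (9·5 + 1·4) = 48 − 49 = -1.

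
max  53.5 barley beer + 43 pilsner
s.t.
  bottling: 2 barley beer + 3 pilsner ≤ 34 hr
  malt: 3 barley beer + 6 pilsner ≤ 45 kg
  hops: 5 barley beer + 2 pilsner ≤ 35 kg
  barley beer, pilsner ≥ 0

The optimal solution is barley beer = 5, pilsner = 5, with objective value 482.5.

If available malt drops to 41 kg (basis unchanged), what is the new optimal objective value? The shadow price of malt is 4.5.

Δb = -4, so new z* = 482.5 + (4.5)·(-4) = 482.5 − 18 = 464.5.

464.5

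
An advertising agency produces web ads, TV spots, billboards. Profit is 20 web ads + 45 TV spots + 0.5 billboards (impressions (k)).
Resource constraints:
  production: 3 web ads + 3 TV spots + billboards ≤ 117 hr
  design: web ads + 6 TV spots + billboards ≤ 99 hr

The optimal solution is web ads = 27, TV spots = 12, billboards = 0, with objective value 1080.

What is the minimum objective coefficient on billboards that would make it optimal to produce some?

Both production and design are binding at x*.
From A_Bᵀ y = c: 3·y_production + 1·y_design = 20; 3·y_production + 6·y_design = 45.
This yields shadow prices y_production = 5, y_design = 5.
billboards enters the basis when its profit ≥ yᵀa₃ = 5·1 + 5·1 = 10.

10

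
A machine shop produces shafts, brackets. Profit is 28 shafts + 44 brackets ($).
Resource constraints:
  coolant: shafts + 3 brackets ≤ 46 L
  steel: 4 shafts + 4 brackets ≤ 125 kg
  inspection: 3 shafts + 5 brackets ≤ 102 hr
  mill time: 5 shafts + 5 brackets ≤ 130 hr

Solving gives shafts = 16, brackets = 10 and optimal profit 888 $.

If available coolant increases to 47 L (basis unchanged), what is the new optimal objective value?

896

Check each constraint at x*: coolant 46/46 (tight); steel 104/125 (slack 21); inspection 98/102 (slack 4); mill time 130/130 (tight).
Since steel, inspection are not tight, their duals are 0.
Dual feasibility on the basic columns requires 1·y_coolant + 5·y_mill time = 28, 3·y_coolant + 5·y_mill time = 44.
→ y_coolant = 8 and y_mill time = 4.
Δz = y_coolant·Δb = 8 × (1) = 8, so new z* = 888 + 8 = 896.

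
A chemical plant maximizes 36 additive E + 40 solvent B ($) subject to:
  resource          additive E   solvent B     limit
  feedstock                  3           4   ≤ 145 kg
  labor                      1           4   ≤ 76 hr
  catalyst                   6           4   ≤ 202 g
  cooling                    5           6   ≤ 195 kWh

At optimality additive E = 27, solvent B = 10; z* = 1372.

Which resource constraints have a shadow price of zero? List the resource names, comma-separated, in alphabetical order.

feedstock: 121/145 (slack 24)
labor: 67/76 (slack 9)
catalyst: 202/202 (binding)
cooling: 195/195 (binding)
By complementary slackness, a constraint with positive slack has shadow price 0 → feedstock, labor.

feedstock, labor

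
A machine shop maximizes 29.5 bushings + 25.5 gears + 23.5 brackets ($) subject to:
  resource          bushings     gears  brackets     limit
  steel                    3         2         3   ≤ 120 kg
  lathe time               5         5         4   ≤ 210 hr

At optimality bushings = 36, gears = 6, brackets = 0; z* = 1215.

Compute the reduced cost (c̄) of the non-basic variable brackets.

-2.5

Check each constraint at x*: steel 120/120 (tight); lathe time 210/210 (tight).
From A_Bᵀ y = c: 3·y_steel + 5·y_lathe time = 29.5; 2·y_steel + 5·y_lathe time = 25.5.
This yields shadow prices y_steel = 4, y_lathe time = 3.5.
Reduced cost of brackets: c₃ − yᵀa₃ = 23.5 − (4·3 + 3.5·4) = 23.5 − 26 = -2.5.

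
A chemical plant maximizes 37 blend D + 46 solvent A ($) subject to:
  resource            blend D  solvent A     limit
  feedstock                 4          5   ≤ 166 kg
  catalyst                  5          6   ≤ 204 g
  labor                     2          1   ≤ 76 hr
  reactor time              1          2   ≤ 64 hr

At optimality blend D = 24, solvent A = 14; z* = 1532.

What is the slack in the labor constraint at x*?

labor used = 2·24 + 1·14 = 62; slack = 76 − 62 = 14.

14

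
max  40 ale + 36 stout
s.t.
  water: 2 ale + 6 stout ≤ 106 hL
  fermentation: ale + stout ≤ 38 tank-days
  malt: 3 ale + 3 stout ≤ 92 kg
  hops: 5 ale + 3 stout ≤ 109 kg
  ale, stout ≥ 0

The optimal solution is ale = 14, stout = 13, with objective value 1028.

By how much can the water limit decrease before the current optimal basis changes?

Binding constraints: water, hops. The basis is B = [[2,6],[5,3]] with det -24.
Per unit decrease in water, x* moves by d = (0.125, -0.2083).
The basis stays optimal until stout reaches 0; allowable decrease = 62.4 hL.

62.4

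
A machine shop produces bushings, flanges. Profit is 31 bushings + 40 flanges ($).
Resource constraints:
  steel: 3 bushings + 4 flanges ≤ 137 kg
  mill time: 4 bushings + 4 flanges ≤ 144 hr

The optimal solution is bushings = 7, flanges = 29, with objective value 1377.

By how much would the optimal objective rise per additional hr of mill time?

At the optimum: steel uses 137 of 137 (binding); mill time uses 144 of 144 (binding).
From A_Bᵀ y = c: 3·y_steel + 4·y_mill time = 31; 4·y_steel + 4·y_mill time = 40.
This yields shadow prices y_steel = 9, y_mill time = 1.
Shadow price of mill time = 1.

1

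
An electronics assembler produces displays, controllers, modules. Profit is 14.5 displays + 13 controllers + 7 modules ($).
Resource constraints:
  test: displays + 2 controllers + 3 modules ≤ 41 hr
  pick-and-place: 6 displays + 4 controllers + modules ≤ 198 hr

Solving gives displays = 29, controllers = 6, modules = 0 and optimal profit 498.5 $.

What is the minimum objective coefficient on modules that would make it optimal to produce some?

Check each constraint at x*: test 41/41 (tight); pick-and-place 198/198 (tight).
Dual feasibility on the basic columns requires 1·y_test + 6·y_pick-and-place = 14.5, 2·y_test + 4·y_pick-and-place = 13.
Solving: y_test = 2.5, y_pick-and-place = 2.
modules enters the basis when its profit ≥ yᵀa₃ = 2.5·3 + 2·1 = 9.5.

9.5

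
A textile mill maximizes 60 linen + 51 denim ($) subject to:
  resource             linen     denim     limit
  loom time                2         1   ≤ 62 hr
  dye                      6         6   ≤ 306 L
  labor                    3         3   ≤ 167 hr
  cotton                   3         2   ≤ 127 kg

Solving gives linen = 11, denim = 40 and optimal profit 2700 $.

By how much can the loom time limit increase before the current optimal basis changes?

14

Binding constraints: loom time, dye. The basis is B = [[2,1],[6,6]] with det 6.
Per unit increase in loom time, x* moves by d = (1, -1).
The basis stays optimal until cotton becomes binding; allowable increase = 14 hr.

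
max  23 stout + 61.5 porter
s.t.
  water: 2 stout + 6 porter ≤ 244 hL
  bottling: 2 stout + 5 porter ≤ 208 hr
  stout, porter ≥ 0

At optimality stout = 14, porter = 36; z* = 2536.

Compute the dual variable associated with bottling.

7.5

Check each constraint at x*: water 244/244 (tight); bottling 208/208 (tight).
From A_Bᵀ y = c: 2·y_water + 2·y_bottling = 23; 6·y_water + 5·y_bottling = 61.5.
This yields shadow prices y_water = 4, y_bottling = 7.5.
Shadow price of bottling = 7.5.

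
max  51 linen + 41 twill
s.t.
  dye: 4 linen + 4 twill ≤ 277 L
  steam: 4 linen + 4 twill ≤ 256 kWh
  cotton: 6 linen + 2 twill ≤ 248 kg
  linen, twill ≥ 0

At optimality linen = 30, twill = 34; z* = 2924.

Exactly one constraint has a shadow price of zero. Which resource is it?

dye: 256/277 (slack 21)
steam: 256/256 (binding)
cotton: 248/248 (binding)
By complementary slackness, a constraint with positive slack has shadow price 0 → dye.

dye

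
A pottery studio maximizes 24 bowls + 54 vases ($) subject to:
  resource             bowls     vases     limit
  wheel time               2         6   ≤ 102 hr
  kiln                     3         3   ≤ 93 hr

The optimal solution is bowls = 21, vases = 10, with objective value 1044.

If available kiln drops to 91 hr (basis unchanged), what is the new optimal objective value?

1038

At the optimum: wheel time uses 102 of 102 (binding); kiln uses 93 of 93 (binding).
From A_Bᵀ y = c: 2·y_wheel time + 3·y_kiln = 24; 6·y_wheel time + 3·y_kiln = 54.
→ y_wheel time = 7.5 and y_kiln = 3.
Δz = y_kiln·Δb = 3 × (-2) = -6, so new z* = 1044 − 6 = 1038.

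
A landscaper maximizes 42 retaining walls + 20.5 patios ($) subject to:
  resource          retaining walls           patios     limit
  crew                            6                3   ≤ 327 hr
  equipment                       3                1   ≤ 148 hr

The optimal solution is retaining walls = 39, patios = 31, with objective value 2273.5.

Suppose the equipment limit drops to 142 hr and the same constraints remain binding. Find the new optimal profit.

2267.5

Both crew and equipment are binding at x*.
Dual feasibility on the basic columns requires 6·y_crew + 3·y_equipment = 42, 3·y_crew + 1·y_equipment = 20.5.
Solving: y_crew = 6.5, y_equipment = 1.
Δz = y_equipment·Δb = 1 × (-6) = -6, so new z* = 2273.5 − 6 = 2267.5.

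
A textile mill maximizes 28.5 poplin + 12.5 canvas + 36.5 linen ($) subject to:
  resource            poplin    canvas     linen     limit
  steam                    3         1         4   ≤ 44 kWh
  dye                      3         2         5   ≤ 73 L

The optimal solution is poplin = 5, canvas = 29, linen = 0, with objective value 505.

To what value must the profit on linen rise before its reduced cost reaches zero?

Both steam and dye are binding at x*.
From A_Bᵀ y = c: 3·y_steam + 3·y_dye = 28.5; 1·y_steam + 2·y_dye = 12.5.
→ y_steam = 6.5 and y_dye = 3.
linen enters the basis when its profit ≥ yᵀa₃ = 6.5·4 + 3·5 = 41.

41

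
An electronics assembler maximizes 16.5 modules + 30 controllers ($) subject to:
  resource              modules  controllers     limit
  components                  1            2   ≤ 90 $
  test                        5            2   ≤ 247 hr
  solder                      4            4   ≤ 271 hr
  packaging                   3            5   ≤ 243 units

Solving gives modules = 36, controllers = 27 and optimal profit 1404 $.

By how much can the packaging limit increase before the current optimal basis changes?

1.625

Binding constraints: components, packaging. The basis is B = [[1,2],[3,5]] with det -1.
Per unit increase in packaging, x* moves by d = (2, -1).
The basis stays optimal until test becomes binding; allowable increase = 1.625 units.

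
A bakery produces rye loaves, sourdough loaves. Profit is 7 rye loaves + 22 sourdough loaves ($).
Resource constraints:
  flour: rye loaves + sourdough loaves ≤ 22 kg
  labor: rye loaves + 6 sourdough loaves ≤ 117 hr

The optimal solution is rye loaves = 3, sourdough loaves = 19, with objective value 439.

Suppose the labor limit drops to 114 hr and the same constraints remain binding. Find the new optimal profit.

Both flour and labor are binding at x*.
Dual feasibility on the basic columns requires 1·y_flour + 1·y_labor = 7, 1·y_flour + 6·y_labor = 22.
This yields shadow prices y_flour = 4, y_labor = 3.
Δz = y_labor·Δb = 3 × (-3) = -9, so new z* = 439 − 9 = 430.

430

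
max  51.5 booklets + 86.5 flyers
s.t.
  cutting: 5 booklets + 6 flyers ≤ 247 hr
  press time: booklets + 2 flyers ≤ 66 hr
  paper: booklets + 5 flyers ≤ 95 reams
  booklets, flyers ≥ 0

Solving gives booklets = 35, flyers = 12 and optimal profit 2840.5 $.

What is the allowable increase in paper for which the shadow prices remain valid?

Binding constraints: cutting, paper. The basis is B = [[5,6],[1,5]] with det 19.
Per unit increase in paper, x* moves by d = (-0.3158, 0.2632).
The basis stays optimal until press time becomes binding; allowable increase = 33.25 reams.

33.25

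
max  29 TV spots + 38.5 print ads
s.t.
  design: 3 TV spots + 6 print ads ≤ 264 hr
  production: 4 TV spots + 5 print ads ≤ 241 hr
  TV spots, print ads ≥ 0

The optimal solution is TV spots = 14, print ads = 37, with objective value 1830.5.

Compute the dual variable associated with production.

Both design and production are binding at x*.
The binding rows give the dual system: 3·y_design + 4·y_production = 29 and 6·y_design + 5·y_production = 38.5.
→ y_design = 1 and y_production = 6.5.
Shadow price of production = 6.5.

6.5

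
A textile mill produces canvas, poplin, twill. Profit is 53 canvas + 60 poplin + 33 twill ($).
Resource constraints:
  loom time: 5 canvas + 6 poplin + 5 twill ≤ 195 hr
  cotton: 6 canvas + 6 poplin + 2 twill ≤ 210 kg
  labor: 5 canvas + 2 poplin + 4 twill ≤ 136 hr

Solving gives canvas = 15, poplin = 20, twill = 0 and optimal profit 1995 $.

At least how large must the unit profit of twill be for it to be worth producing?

Check each constraint at x*: loom time 195/195 (tight); cotton 210/210 (tight); labor 115/136 (slack 21).
Since labor is not tight, its dual is 0.
The binding rows give the dual system: 5·y_loom time + 6·y_cotton = 53 and 6·y_loom time + 6·y_cotton = 60.
Solving: y_loom time = 7, y_cotton = 3.
twill enters the basis when its profit ≥ yᵀa₃ = 7·5 + 3·2 = 41.

41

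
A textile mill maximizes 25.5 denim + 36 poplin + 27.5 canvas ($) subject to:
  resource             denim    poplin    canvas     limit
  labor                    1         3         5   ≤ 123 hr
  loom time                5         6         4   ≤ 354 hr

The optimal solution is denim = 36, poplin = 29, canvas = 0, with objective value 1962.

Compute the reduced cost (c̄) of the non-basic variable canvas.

Both labor and loom time are binding at x*.
The binding rows give the dual system: 1·y_labor + 5·y_loom time = 25.5 and 3·y_labor + 6·y_loom time = 36.
→ y_labor = 3 and y_loom time = 4.5.
Reduced cost of canvas: c₃ − yᵀa₃ = 27.5 − (3·5 + 4.5·4) = 27.5 − 33 = -5.5.

-5.5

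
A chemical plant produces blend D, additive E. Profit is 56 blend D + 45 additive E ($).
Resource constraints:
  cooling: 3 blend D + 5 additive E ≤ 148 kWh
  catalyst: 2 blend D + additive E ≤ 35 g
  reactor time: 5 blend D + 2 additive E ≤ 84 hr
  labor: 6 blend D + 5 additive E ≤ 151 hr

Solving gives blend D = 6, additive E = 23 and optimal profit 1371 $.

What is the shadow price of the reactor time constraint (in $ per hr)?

0

At the optimum: cooling uses 133 of 148 (slack = 15); catalyst uses 35 of 35 (binding); reactor time uses 76 of 84 (slack = 8); labor uses 151 of 151 (binding).
Since cooling, reactor time are not tight, their duals are 0.
Dual feasibility on the basic columns requires 2·y_catalyst + 6·y_labor = 56, 1·y_catalyst + 5·y_labor = 45.
Solving: y_catalyst = 2.5, y_labor = 8.5.
Shadow price of reactor time = 0.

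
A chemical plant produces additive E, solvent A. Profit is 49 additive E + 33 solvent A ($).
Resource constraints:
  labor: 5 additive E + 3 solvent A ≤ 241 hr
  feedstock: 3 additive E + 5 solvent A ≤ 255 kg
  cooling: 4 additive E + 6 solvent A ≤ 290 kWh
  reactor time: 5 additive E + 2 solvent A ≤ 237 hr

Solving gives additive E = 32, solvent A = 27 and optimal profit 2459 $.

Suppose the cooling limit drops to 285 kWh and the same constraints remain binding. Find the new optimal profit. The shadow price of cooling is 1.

2454

Δb = -5, so new z* = 2459 + (1)·(-5) = 2459 − 5 = 2454.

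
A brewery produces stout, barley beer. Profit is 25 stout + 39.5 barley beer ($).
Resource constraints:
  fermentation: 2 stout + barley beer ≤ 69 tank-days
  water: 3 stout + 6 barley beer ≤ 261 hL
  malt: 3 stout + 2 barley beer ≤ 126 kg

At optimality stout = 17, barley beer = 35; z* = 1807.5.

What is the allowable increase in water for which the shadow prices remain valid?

Binding constraints: fermentation, water. The basis is B = [[2,1],[3,6]] with det 9.
Per unit increase in water, x* moves by d = (-0.1111, 0.2222).
The basis stays optimal until malt becomes binding; allowable increase = 45 hL.

45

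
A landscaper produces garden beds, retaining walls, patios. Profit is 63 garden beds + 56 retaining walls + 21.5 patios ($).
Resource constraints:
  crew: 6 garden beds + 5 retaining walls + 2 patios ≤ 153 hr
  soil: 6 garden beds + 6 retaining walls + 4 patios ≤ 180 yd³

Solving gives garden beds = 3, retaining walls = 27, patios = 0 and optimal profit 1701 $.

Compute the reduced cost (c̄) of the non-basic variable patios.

-6.5

Check each constraint at x*: crew 153/153 (tight); soil 180/180 (tight).
The binding rows give the dual system: 6·y_crew + 6·y_soil = 63 and 5·y_crew + 6·y_soil = 56.
This yields shadow prices y_crew = 7, y_soil = 3.5.
Reduced cost of patios: c₃ − yᵀa₃ = 21.5 − (7·2 + 3.5·4) = 21.5 − 28 = -6.5.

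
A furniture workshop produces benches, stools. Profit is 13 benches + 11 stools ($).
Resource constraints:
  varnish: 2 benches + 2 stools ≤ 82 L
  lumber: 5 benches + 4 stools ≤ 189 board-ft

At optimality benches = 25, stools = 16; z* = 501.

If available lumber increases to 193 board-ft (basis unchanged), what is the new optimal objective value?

509

Both varnish and lumber are binding at x*.
Dual feasibility on the basic columns requires 2·y_varnish + 5·y_lumber = 13, 2·y_varnish + 4·y_lumber = 11.
→ y_varnish = 1.5 and y_lumber = 2.
Δz = y_lumber·Δb = 2 × (4) = 8, so new z* = 501 + 8 = 509.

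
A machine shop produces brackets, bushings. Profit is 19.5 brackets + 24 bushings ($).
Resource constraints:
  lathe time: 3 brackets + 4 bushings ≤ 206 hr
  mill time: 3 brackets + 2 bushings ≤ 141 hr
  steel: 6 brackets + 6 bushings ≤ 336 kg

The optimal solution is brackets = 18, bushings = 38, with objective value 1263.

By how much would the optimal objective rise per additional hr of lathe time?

4.5

Check each constraint at x*: lathe time 206/206 (tight); mill time 130/141 (slack 11); steel 336/336 (tight).
Since mill time is not tight, its dual is 0.
From A_Bᵀ y = c: 3·y_lathe time + 6·y_steel = 19.5; 4·y_lathe time + 6·y_steel = 24.
→ y_lathe time = 4.5 and y_steel = 1.
Shadow price of lathe time = 4.5.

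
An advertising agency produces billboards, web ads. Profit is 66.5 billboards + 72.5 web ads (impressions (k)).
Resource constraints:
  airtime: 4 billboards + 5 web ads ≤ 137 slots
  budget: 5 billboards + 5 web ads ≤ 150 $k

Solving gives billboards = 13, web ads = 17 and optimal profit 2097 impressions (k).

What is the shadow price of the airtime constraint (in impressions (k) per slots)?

6

Check each constraint at x*: airtime 137/137 (tight); budget 150/150 (tight).
Dual feasibility on the basic columns requires 4·y_airtime + 5·y_budget = 66.5, 5·y_airtime + 5·y_budget = 72.5.
→ y_airtime = 6 and y_budget = 8.5.
Shadow price of airtime = 6.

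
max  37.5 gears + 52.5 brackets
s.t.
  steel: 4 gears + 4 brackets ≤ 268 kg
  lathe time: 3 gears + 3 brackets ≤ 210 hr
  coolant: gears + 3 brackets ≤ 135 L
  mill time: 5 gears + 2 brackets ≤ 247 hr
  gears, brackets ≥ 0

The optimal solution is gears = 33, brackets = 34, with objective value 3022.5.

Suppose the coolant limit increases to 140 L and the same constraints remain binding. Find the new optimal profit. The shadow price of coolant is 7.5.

3060

Δb = 5, so new z* = 3022.5 + (7.5)·(5) = 3022.5 + 37.5 = 3060.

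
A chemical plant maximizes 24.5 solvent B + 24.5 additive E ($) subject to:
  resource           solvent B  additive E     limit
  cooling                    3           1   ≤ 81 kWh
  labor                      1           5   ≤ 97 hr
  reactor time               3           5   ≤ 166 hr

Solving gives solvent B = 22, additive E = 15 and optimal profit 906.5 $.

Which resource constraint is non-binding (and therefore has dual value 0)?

reactor time

cooling: 81/81 (binding)
labor: 97/97 (binding)
reactor time: 141/166 (slack 25)
By complementary slackness, a constraint with positive slack has shadow price 0 → reactor time.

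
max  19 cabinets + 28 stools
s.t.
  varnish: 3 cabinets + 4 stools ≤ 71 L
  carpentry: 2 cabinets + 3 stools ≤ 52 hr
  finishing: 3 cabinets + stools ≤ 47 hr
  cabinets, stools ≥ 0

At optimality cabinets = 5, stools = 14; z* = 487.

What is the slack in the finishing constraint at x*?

finishing used = 3·5 + 1·14 = 29; slack = 47 − 29 = 18.

18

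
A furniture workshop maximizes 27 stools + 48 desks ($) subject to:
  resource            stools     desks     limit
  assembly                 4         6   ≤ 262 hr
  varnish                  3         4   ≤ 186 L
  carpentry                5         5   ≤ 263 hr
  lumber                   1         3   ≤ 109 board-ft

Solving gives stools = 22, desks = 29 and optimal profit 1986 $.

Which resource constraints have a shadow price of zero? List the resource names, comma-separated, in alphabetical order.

assembly: 262/262 (binding)
varnish: 182/186 (slack 4)
carpentry: 255/263 (slack 8)
lumber: 109/109 (binding)
By complementary slackness, a constraint with positive slack has shadow price 0 → carpentry, varnish.

carpentry, varnish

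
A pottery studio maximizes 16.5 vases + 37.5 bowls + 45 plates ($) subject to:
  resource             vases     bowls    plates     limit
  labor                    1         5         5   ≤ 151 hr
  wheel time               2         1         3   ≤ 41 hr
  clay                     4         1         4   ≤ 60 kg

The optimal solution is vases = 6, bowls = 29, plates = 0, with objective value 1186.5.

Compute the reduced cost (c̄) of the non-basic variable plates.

Check each constraint at x*: labor 151/151 (tight); wheel time 41/41 (tight); clay 53/60 (slack 7).
Slack constraints have shadow price 0 (complementary slackness).
Dual feasibility on the basic columns requires 1·y_labor + 2·y_wheel time = 16.5, 5·y_labor + 1·y_wheel time = 37.5.
Solving: y_labor = 6.5, y_wheel time = 5.
Reduced cost of plates: c₃ − yᵀa₃ = 45 − (6.5·5 + 5·3) = 45 − 47.5 = -2.5.

-2.5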